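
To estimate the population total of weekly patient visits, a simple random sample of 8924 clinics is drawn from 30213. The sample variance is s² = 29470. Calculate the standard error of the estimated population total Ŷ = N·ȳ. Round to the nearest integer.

46088

Var(Ŷ) = N²·Var(ȳ) = N²·(1 − n/N)·s²/n.
f = 8924/30213 = 0.29536954; Var(ȳ) = 0.70463046·29470/8924 = 2.3269229.
Var(Ŷ) = 30213² · 2.3269229 = 2.1240743 × 10^9.
SE(Ŷ) = √(2.1240743 × 10^9) = 46088.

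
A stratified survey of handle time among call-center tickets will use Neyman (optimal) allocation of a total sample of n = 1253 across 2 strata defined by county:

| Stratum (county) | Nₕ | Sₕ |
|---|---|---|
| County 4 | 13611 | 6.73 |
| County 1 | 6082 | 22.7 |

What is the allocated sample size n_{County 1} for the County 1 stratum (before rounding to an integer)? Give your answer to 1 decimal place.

753.2

Neyman allocation: nₕ = n·NₕSₕ / Σⱼ NⱼSⱼ.
Σ NⱼSⱼ = 13611·6.73 + 6082·22.7 = 229663.43.
n_{County 1} = 1253·6082·22.7 / 229663.43 = 753.2.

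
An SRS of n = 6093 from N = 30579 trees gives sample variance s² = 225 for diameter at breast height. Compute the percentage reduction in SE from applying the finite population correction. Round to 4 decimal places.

f = n/N = 6093/30579 = 0.19925439.
SE_no-fpc = √(s²/n) = 0.19216561; SE_fpc = √((1−f)s²/n) = 0.17195822.
Ratio = √(1−f) = 0.89484390. Reduction = 100·(1 − 0.89484390) = 10.5156%.

10.5156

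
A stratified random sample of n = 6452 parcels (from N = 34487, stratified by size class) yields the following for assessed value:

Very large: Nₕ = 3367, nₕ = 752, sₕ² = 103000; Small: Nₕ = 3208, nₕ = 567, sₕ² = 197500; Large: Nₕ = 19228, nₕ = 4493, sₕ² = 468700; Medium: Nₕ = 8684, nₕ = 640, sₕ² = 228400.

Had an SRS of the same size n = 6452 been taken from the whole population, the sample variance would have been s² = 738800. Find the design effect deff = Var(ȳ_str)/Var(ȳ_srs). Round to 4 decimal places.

0.5297

Var(ȳ_str) = Σ Wₕ²(1−fₕ)sₕ²/nₕ with Wₕ = Nₕ/34487:
  Very large: (3367/34487)²·(1−752/3367)·103000/752 = 1.0139659
  Small: (3208/34487)²·(1−567/3208)·197500/567 = 2.4812811
  Large: (19228/34487)²·(1−4493/19228)·468700/4493 = 24.850318
  Medium: (8684/34487)²·(1−640/8684)·228400/640 = 20.960284
  → Var(ȳ_str) = 49.305849.
Var(ȳ_srs) = (1 − 6452/34487)·738800/6452 = 93.084565.
deff = 49.305849 / 93.084565 = 0.5297.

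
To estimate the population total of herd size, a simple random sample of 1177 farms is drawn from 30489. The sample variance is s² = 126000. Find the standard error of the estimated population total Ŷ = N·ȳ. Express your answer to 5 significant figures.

309310

Var(Ŷ) = N²·Var(ȳ) = N²·(1 − n/N)·s²/n.
f = 1177/30489 = 0.03860409; Var(ȳ) = 0.96139591·126000/1177 = 102.91919.
Var(Ŷ) = 30489² · 102.91919 = 9.567153 × 10^10.
SE(Ŷ) = √(9.567153 × 10^10) = 309310.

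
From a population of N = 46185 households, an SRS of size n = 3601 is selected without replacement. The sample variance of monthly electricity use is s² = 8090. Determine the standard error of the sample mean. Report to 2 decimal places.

Under SRS without replacement, Var(ȳ) = (1 − f)·s²/n with f = n/N = 3601/46185 = 0.07796904.
Var(ȳ) = (1 − 0.07796904)·8090/3601 = 0.92203096·2.2465982 = 2.0714331.
SE(ȳ) = √(2.0714331) = 1.44.

1.44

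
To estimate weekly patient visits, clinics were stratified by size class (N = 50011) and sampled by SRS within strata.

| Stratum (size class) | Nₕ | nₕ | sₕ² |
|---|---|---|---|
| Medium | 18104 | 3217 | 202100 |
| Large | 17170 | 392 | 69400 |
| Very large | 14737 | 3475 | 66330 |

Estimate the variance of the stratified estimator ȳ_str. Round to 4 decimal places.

Var(ȳ_str) = Σₕ Wₕ²(1 − fₕ)sₕ²/nₕ with Wₕ = Nₕ/N, N = 50011.
Medium: Wₕ = 0.36200036; term = 0.36200036²·(1 − 0.17769554)·202100/3217 = 6.7696452.
Large: Wₕ = 0.34332447; term = 0.34332447²·(1 − 0.02283052)·69400/392 = 20.391671.
Very large: Wₕ = 0.29467517; term = 0.29467517²·(1 − 0.23580104)·66330/3475 = 1.2666269.
Sum = 28.427943.

28.4279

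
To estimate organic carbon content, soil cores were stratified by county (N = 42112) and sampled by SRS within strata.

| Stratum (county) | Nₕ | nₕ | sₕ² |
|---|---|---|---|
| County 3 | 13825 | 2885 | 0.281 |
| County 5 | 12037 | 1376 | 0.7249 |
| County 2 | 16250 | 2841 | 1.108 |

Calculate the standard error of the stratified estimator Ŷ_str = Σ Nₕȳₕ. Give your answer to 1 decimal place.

Var(Ŷ_str) = Σₕ Nₕ²(1 − fₕ)sₕ²/nₕ.
County 3: 13825²·(1 − 2885/13825)·0.281/2885 = 14731.364.
County 5: 12037²·(1 − 1376/12037)·0.7249/1376 = 67604.541.
County 2: 16250²·(1 − 2841/16250)·1.108/2841 = 84980.304.
Sum = 167316.21.
SE = √(167316.21) = 409.0.

409.0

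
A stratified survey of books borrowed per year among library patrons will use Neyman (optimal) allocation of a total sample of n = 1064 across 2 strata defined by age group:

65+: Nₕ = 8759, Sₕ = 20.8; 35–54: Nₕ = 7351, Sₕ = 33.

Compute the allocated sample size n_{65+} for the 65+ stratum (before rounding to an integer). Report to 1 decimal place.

456.4

Neyman allocation: nₕ = n·NₕSₕ / Σⱼ NⱼSⱼ.
Σ NⱼSⱼ = 8759·20.8 + 7351·33 = 424770.2.
n_{65+} = 1064·8759·20.8 / 424770.2 = 456.4.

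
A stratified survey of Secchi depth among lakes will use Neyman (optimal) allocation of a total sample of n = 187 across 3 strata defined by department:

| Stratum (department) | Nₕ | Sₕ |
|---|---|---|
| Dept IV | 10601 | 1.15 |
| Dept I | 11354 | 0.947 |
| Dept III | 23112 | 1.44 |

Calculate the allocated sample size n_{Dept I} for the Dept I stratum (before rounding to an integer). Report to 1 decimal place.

Neyman allocation: nₕ = n·NₕSₕ / Σⱼ NⱼSⱼ.
Σ NⱼSⱼ = 10601·1.15 + 11354·0.947 + 23112·1.44 = 56224.668.
n_{Dept I} = 187·11354·0.947 / 56224.668 = 35.8.

35.8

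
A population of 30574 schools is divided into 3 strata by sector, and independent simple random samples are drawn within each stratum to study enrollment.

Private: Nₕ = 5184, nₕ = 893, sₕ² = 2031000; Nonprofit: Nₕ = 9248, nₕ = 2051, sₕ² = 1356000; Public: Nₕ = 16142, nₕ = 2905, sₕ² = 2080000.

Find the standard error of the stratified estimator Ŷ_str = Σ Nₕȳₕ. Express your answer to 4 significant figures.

497600

Var(Ŷ_str) = Σₕ Nₕ²(1 − fₕ)sₕ²/nₕ.
Private: 5184²·(1 − 893/5184)·2031000/893 = 5.0592014 × 10^10.
Nonprofit: 9248²·(1 − 2051/9248)·1356000/2051 = 4.4004121 × 10^10.
Public: 16142²·(1 − 2905/16142)·2080000/2905 = 1.5299038 × 10^11.
Sum = 2.4758652 × 10^11.
SE = √(2.4758652 × 10^11) = 497600.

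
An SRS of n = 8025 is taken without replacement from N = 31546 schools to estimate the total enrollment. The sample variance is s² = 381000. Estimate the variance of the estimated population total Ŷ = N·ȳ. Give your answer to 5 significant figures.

Var(Ŷ) = N²·Var(ȳ) = N²·(1 − n/N)·s²/n.
f = 8025/31546 = 0.25439041; Var(ȳ) = 0.74560959·381000/8025 = 35.399035.
Var(Ŷ) = 31546² · 35.399035 = 3.5227354 × 10^10.

3.5227 × 10^10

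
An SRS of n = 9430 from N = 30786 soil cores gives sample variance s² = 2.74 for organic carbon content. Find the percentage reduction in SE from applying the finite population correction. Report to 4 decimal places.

16.7118

f = n/N = 9430/30786 = 0.30630806.
SE_no-fpc = √(s²/n) = 0.01704588; SE_fpc = √((1−f)s²/n) = 0.014197202.
Ratio = √(1−f) = 0.83288171. Reduction = 100·(1 − 0.83288171) = 16.7118%.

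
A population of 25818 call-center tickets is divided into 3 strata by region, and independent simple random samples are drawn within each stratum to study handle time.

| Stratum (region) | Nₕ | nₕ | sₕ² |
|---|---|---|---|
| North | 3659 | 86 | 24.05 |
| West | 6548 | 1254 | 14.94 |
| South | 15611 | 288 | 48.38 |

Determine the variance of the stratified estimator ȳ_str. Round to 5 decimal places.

0.06639

Var(ȳ_str) = Σₕ Wₕ²(1 − fₕ)sₕ²/nₕ with Wₕ = Nₕ/N, N = 25818.
North: Wₕ = 0.14172283; term = 0.14172283²·(1 − 0.02350369)·24.05/86 = 0.0054848766.
West: Wₕ = 0.25362150; term = 0.25362150²·(1 − 0.19150886)·14.94/1254 = 6.195844 × 10^-4.
South: Wₕ = 0.60465567; term = 0.60465567²·(1 − 0.01844853)·48.38/288 = 0.06028409.
Sum = 0.066388551.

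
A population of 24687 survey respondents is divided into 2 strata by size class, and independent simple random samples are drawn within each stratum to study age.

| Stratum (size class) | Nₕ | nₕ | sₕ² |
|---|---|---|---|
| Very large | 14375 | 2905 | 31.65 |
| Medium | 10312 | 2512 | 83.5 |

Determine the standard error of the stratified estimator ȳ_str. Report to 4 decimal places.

0.0856

Var(ȳ_str) = Σₕ Wₕ²(1 − fₕ)sₕ²/nₕ with Wₕ = Nₕ/N, N = 24687.
Very large: Wₕ = 0.58229027; term = 0.58229027²·(1 − 0.20208696)·31.65/2905 = 0.002947557.
Medium: Wₕ = 0.41770973; term = 0.41770973²·(1 − 0.24359969)·83.5/2512 = 0.0043870008.
Sum = 0.0073345578.
SE = √(0.0073345578) = 0.0856.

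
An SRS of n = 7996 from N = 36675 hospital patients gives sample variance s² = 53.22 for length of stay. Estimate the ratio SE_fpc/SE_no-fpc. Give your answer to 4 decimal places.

0.8843

f = n/N = 7996/36675 = 0.21802318.
SE_no-fpc = √(s²/n) = 0.081583258; SE_fpc = √((1−f)s²/n) = 0.072143629.
Ratio = √(1−f) = 0.88429453.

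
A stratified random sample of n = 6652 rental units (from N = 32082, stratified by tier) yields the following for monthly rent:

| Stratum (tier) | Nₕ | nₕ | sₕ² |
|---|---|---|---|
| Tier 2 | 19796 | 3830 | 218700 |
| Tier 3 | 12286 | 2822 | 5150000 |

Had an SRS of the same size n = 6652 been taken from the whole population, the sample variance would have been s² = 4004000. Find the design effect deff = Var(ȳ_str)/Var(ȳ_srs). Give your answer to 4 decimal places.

Var(ȳ_str) = Σ Wₕ²(1−fₕ)sₕ²/nₕ with Wₕ = Nₕ/32082:
  Tier 2: (19796/32082)²·(1−3830/19796)·218700/3830 = 17.534796
  Tier 3: (12286/32082)²·(1−2822/12286)·5150000/2822 = 206.16389
  → Var(ȳ_str) = 223.69869.
Var(ȳ_srs) = (1 − 6652/32082)·4004000/6652 = 477.11905.
deff = 223.69869 / 477.11905 = 0.4689.

0.4689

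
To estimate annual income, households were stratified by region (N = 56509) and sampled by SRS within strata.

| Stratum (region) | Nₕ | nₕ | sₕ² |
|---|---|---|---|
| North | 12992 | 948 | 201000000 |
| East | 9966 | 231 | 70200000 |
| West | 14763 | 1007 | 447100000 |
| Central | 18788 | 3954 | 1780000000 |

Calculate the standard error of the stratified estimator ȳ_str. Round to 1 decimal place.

Var(ȳ_str) = Σₕ Wₕ²(1 − fₕ)sₕ²/nₕ with Wₕ = Nₕ/N, N = 56509.
North: Wₕ = 0.22991028; term = 0.22991028²·(1 − 0.07296798)·201000000/948 = 10389.61.
East: Wₕ = 0.17636129; term = 0.17636129²·(1 − 0.02317881)·70200000/231 = 9233.0827.
West: Wₕ = 0.26125042; term = 0.26125042²·(1 − 0.06821107)·447100000/1007 = 28236.232.
Central: Wₕ = 0.33247801; term = 0.33247801²·(1 − 0.21045348)·1780000000/3954 = 39290.442.
Sum = 87149.367.
SE = √(87149.367) = 295.2.

295.2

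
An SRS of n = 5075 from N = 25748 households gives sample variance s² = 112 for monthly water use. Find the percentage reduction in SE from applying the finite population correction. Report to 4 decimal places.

10.3955

f = n/N = 5075/25748 = 0.19710269.
SE_no-fpc = √(s²/n) = 0.14855627; SE_fpc = √((1−f)s²/n) = 0.13311316.
Ratio = √(1−f) = 0.89604537. Reduction = 100·(1 − 0.89604537) = 10.3955%.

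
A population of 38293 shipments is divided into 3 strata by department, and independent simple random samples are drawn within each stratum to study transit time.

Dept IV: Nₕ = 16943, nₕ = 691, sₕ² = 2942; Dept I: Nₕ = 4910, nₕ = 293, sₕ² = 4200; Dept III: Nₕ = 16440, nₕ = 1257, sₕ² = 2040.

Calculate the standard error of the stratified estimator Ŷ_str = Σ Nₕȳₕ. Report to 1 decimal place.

43616.6

Var(Ŷ_str) = Σₕ Nₕ²(1 − fₕ)sₕ²/nₕ.
Dept IV: 16943²·(1 − 691/16943)·2942/691 = 1.172362 × 10^9.
Dept I: 4910²·(1 − 293/4910)·4200/293 = 3.2495486 × 10^8.
Dept III: 16440²·(1 − 1257/16440)·2040/1257 = 4.0509259 × 10^8.
Sum = 1.9024095 × 10^9.
SE = √(1.9024095 × 10^9) = 43616.6.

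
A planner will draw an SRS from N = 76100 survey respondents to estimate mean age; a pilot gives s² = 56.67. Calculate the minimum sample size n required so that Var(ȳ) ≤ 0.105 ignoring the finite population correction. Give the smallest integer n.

540

Without fpc, n₀ = s²/D = 56.67/0.105 = 539.7143.
Rounding up, n = 540.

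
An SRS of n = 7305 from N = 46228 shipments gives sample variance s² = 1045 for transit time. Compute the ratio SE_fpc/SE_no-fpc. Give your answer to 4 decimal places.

f = n/N = 7305/46228 = 0.15802111.
SE_no-fpc = √(s²/n) = 0.37822309; SE_fpc = √((1−f)s²/n) = 0.34705526.
Ratio = √(1−f) = 0.91759408.

0.9176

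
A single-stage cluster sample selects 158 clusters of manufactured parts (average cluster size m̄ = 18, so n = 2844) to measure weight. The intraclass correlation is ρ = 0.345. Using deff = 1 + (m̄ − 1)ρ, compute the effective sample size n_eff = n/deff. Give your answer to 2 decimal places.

deff = 1 + (18 − 1)·0.345 = 1 + 5.865 = 6.865.
n_eff = 2844 / 6.865 = 414.28.

414.28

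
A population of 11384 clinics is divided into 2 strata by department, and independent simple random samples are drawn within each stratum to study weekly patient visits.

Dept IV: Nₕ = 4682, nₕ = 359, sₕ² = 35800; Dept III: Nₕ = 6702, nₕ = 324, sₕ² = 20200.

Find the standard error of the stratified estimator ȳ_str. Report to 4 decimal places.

6.0115

Var(ȳ_str) = Σₕ Wₕ²(1 − fₕ)sₕ²/nₕ with Wₕ = Nₕ/N, N = 11384.
Dept IV: Wₕ = 0.41127899; term = 0.41127899²·(1 − 0.07667663)·35800/359 = 15.574548.
Dept III: Wₕ = 0.58872101; term = 0.58872101²·(1 − 0.04834378)·20200/324 = 20.563902.
Sum = 36.13845.
SE = √(36.13845) = 6.0115.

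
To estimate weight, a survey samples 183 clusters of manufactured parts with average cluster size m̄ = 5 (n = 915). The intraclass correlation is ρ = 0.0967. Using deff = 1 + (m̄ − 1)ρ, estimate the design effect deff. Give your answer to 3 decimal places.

1.387

deff = 1 + (5 − 1)·0.0967 = 1 + 0.3868 = 1.3868.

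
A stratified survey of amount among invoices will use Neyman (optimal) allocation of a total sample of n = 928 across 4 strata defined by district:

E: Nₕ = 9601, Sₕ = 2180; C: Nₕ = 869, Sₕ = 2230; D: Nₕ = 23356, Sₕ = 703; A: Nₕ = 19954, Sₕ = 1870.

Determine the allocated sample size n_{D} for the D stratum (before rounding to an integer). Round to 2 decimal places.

Neyman allocation: nₕ = n·NₕSₕ / Σⱼ NⱼSⱼ.
Σ NⱼSⱼ = 9601·2180 + 869·2230 + 23356·703 + 19954·1870 = 7.6601298 × 10^7.
n_{D} = 928·23356·703 / (7.6601298 × 10^7) = 198.91.

198.91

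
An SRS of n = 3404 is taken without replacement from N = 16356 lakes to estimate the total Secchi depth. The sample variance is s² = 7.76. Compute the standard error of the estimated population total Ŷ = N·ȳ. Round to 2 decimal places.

694.93

Var(Ŷ) = N²·Var(ȳ) = N²·(1 − n/N)·s²/n.
f = 3404/16356 = 0.20811934; Var(ȳ) = 0.79188066·7.76/3404 = 0.0018052273.
Var(Ŷ) = 16356² · 0.0018052273 = 482932.13.
SE(Ŷ) = √(482932.13) = 694.93.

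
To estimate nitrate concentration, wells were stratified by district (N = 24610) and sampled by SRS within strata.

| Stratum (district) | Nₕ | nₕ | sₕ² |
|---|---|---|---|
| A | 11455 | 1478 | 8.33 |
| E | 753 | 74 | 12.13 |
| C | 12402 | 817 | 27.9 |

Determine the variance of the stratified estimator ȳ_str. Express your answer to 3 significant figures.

0.00930

Var(ȳ_str) = Σₕ Wₕ²(1 − fₕ)sₕ²/nₕ with Wₕ = Nₕ/N, N = 24610.
A: Wₕ = 0.46546119; term = 0.46546119²·(1 − 0.12902663)·8.33/1478 = 0.001063512.
E: Wₕ = 0.03059732; term = 0.03059732²·(1 − 0.09827357)·12.13/74 = 1.3837913 × 10^-4.
C: Wₕ = 0.50394149; term = 0.50394149²·(1 − 0.06587647)·27.9/817 = 0.0081011502.
Sum = 0.0093030413.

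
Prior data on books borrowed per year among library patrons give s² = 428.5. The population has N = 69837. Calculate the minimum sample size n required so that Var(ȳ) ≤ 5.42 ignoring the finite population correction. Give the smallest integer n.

80

Without fpc, n₀ = s²/D = 428.5/5.42 = 79.0590.
Rounding up, n = 80.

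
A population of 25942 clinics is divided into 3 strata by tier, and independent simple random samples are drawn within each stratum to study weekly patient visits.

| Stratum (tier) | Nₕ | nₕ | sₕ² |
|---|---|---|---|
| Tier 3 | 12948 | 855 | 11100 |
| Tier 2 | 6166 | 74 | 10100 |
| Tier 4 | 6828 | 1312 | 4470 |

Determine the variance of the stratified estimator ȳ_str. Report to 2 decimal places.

Var(ȳ_str) = Σₕ Wₕ²(1 − fₕ)sₕ²/nₕ with Wₕ = Nₕ/N, N = 25942.
Tier 3: Wₕ = 0.49911341; term = 0.49911341²·(1 − 0.06603336)·11100/855 = 3.0205546.
Tier 2: Wₕ = 0.23768406; term = 0.23768406²·(1 − 0.01200130)·10100/74 = 7.6180911.
Tier 4: Wₕ = 0.26320253; term = 0.26320253²·(1 − 0.19214997)·4470/1312 = 0.19067096.
Sum = 10.829317.

10.83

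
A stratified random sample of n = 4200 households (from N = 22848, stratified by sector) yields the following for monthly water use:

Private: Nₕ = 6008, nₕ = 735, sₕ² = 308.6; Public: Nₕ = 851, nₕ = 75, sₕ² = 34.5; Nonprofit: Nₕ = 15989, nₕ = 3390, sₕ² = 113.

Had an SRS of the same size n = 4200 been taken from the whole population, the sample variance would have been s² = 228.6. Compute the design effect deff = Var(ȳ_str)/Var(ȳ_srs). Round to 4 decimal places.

0.8762

Var(ȳ_str) = Σ Wₕ²(1−fₕ)sₕ²/nₕ with Wₕ = Nₕ/22848:
  Private: (6008/22848)²·(1−735/6008)·308.6/735 = 0.025480028
  Public: (851/22848)²·(1−75/851)·34.5/75 = 5.8190586 × 10^-4
  Nonprofit: (15989/22848)²·(1−3390/15989)·113/3390 = 0.012862925
  → Var(ȳ_str) = 0.038924859.
Var(ȳ_srs) = (1 − 4200/22848)·228.6/4200 = 0.044423319.
deff = 0.038924859 / 0.044423319 = 0.8762.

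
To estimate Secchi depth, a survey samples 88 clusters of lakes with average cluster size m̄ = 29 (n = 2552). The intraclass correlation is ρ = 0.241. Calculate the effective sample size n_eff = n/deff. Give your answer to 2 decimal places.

329.38

deff = 1 + (29 − 1)·0.241 = 1 + 6.748 = 7.748.
n_eff = 2552 / 7.748 = 329.38.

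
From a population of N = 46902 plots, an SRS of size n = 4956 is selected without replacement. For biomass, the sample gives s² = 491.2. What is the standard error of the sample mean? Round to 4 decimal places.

0.2977

Under SRS without replacement, Var(ȳ) = (1 − f)·s²/n with f = n/N = 4956/46902 = 0.10566714.
Var(ȳ) = (1 − 0.10566714)·491.2/4956 = 0.89433286·0.099112187 = 0.088639286.
SE(ȳ) = √(0.088639286) = 0.2977.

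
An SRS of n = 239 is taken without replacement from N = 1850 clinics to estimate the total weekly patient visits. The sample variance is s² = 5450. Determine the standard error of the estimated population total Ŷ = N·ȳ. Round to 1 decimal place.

Var(Ŷ) = N²·Var(ȳ) = N²·(1 − n/N)·s²/n.
f = 239/1850 = 0.12918919; Var(ȳ) = 0.87081081·5450/239 = 19.857401.
Var(Ŷ) = 1850² · 19.857401 = 6.7961955 × 10^7.
SE(Ŷ) = √(6.7961955 × 10^7) = 8243.9.

8243.9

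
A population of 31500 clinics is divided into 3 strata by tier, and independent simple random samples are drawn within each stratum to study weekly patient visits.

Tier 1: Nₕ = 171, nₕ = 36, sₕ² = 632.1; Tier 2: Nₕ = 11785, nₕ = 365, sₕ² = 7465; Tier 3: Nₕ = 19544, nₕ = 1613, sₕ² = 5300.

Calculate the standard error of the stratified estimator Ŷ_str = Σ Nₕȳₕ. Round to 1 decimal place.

Var(Ŷ_str) = Σₕ Nₕ²(1 − fₕ)sₕ²/nₕ.
Tier 1: 171²·(1 − 36/171)·632.1/36 = 405334.12.
Tier 2: 11785²·(1 − 365/11785)·7465/365 = 2.7525337 × 10^9.
Tier 3: 19544²·(1 − 1613/19544)·5300/1613 = 1.1514881 × 10^9.
Sum = 3.9044271 × 10^9.
SE = √(3.9044271 × 10^9) = 62485.4.

62485.4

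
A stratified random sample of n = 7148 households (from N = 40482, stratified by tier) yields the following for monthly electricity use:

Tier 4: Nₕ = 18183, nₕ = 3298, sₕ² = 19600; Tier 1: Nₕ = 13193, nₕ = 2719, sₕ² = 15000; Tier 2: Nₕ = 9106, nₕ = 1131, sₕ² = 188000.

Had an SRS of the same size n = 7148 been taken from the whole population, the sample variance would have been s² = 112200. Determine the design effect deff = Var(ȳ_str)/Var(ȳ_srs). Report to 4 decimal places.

Var(ȳ_str) = Σ Wₕ²(1−fₕ)sₕ²/nₕ with Wₕ = Nₕ/40482:
  Tier 4: (18183/40482)²·(1−3298/18183)·19600/3298 = 0.98151259
  Tier 1: (13193/40482)²·(1−2719/13193)·15000/2719 = 0.46517275
  Tier 2: (9106/40482)²·(1−1131/9106)·188000/1131 = 7.3659652
  → Var(ȳ_str) = 8.8126505.
Var(ȳ_srs) = (1 − 7148/40482)·112200/7148 = 12.925096.
deff = 8.8126505 / 12.925096 = 0.6818.

0.6818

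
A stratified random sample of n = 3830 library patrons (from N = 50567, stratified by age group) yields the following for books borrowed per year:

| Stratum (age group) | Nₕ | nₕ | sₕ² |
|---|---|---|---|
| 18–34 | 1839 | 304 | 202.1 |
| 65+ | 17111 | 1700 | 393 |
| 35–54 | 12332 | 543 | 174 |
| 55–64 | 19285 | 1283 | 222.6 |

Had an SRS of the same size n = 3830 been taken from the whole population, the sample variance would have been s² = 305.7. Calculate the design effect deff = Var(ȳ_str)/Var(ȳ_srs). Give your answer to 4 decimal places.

0.8994

Var(ȳ_str) = Σ Wₕ²(1−fₕ)sₕ²/nₕ with Wₕ = Nₕ/50567:
  18–34: (1839/50567)²·(1−304/1839)·202.1/304 = 7.3391956 × 10^-4
  65+: (17111/50567)²·(1−1700/17111)·393/1700 = 0.023840506
  35–54: (12332/50567)²·(1−543/12332)·174/543 = 0.018219041
  55–64: (19285/50567)²·(1−1283/19285)·222.6/1283 = 0.023556162
  → Var(ȳ_str) = 0.066349629.
Var(ȳ_srs) = (1 − 3830/50567)·305.7/3830 = 0.073771788.
deff = 0.066349629 / 0.073771788 = 0.8994.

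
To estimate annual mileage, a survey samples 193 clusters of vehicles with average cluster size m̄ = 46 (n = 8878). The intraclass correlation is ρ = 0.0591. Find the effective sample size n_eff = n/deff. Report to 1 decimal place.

2426.0

deff = 1 + (46 − 1)·0.0591 = 1 + 2.6595 = 3.6595.
n_eff = 8878 / 3.6595 = 2426.0.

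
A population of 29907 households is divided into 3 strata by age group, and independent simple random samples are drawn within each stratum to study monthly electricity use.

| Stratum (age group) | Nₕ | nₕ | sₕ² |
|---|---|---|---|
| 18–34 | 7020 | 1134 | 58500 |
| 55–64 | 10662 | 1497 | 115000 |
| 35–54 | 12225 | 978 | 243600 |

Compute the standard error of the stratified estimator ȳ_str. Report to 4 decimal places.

7.0047

Var(ȳ_str) = Σₕ Wₕ²(1 − fₕ)sₕ²/nₕ with Wₕ = Nₕ/N, N = 29907.
18–34: Wₕ = 0.23472766; term = 0.23472766²·(1 − 0.16153846)·58500/1134 = 2.383167.
55–64: Wₕ = 0.35650517; term = 0.35650517²·(1 − 0.14040518)·115000/1497 = 8.3926959.
35–54: Wₕ = 0.40876718; term = 0.40876718²·(1 − 0.08000000)·243600/978 = 38.289376.
Sum = 49.065239.
SE = √(49.065239) = 7.0047.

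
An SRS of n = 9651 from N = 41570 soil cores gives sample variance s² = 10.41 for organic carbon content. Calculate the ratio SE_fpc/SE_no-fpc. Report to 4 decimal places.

f = n/N = 9651/41570 = 0.23216262.
SE_no-fpc = √(s²/n) = 0.032842727; SE_fpc = √((1−f)s²/n) = 0.028778876.
Ratio = √(1−f) = 0.87626331.

0.8763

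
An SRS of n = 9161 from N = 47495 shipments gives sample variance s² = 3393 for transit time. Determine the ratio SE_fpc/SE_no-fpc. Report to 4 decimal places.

0.8984

f = n/N = 9161/47495 = 0.19288346.
SE_no-fpc = √(s²/n) = 0.60858394; SE_fpc = √((1−f)s²/n) = 0.54674977.
Ratio = √(1−f) = 0.89839665.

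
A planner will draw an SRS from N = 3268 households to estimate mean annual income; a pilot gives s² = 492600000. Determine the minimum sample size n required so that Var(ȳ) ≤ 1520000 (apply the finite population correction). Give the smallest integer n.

295

Without fpc, n₀ = s²/D = 492600000/1520000 = 324.0789.
With fpc, (1 − n/N)·s²/n ≤ D requires n ≥ n₀/(1 + n₀/N) = 324.0789/(1 + 324.0789/3268) = 294.8404.
Rounding up, n = 295.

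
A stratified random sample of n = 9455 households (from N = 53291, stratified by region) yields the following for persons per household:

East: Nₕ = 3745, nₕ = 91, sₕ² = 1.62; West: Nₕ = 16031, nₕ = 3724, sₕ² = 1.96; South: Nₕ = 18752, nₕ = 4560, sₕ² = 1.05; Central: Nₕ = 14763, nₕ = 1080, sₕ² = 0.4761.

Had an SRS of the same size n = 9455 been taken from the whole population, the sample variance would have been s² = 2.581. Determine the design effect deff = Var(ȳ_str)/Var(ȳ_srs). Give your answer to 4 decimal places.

0.7806

Var(ȳ_str) = Σ Wₕ²(1−fₕ)sₕ²/nₕ with Wₕ = Nₕ/53291:
  East: (3745/53291)²·(1−91/3745)·1.62/91 = 8.5780041 × 10^-5
  West: (16031/53291)²·(1−3724/16031)·1.96/3724 = 3.6563813 × 10^-5
  South: (18752/53291)²·(1−4560/18752)·1.05/4560 = 2.1577837 × 10^-5
  Central: (14763/53291)²·(1−1080/14763)·0.4761/1080 = 3.1356143 × 10^-5
  → Var(ȳ_str) = 1.7527783 × 10^-4.
Var(ȳ_srs) = (1 − 9455/53291)·2.581/9455 = 2.2454507 × 10^-4.
deff = (1.7527783 × 10^-4) / (2.2454507 × 10^-4) = 0.7806.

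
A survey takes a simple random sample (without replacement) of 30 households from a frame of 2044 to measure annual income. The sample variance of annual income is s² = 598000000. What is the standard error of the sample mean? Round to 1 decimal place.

4431.8

Under SRS without replacement, Var(ȳ) = (1 − f)·s²/n with f = n/N = 30/2044 = 0.01467710.
Var(ȳ) = (1 − 0.01467710)·598000000/30 = 0.98532290·1.9933333 × 10^7 = 1.964077 × 10^7.
SE(ȳ) = √(1.964077 × 10^7) = 4431.8.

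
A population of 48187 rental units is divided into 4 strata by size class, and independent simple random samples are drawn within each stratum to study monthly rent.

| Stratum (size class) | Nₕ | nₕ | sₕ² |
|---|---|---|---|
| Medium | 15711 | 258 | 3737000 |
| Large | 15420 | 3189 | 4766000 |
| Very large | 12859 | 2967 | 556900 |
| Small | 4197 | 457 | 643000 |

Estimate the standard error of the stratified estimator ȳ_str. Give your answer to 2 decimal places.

40.69

Var(ȳ_str) = Σₕ Wₕ²(1 − fₕ)sₕ²/nₕ with Wₕ = Nₕ/N, N = 48187.
Medium: Wₕ = 0.32604229; term = 0.32604229²·(1 − 0.01642162)·3737000/258 = 1514.4685.
Large: Wₕ = 0.32000332; term = 0.32000332²·(1 − 0.20680934)·4766000/3189 = 121.39089.
Very large: Wₕ = 0.26685621; term = 0.26685621²·(1 − 0.23073334)·556900/2967 = 10.282322.
Small: Wₕ = 0.08709818; term = 0.08709818²·(1 − 0.10888730)·643000/457 = 9.5114245.
Sum = 1655.6531.
SE = √(1655.6531) = 40.69.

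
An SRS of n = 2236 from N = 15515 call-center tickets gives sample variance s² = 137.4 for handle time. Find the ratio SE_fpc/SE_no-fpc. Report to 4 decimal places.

0.9251

f = n/N = 2236/15515 = 0.14411859.
SE_no-fpc = √(s²/n) = 0.24788912; SE_fpc = √((1−f)s²/n) = 0.22933179.
Ratio = √(1−f) = 0.92513859.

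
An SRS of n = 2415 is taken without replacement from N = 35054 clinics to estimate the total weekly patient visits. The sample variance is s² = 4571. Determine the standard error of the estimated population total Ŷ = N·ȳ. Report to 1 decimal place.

Var(Ŷ) = N²·Var(ȳ) = N²·(1 − n/N)·s²/n.
f = 2415/35054 = 0.06889371; Var(ȳ) = 0.93110629·4571/2415 = 1.7623548.
Var(Ŷ) = 35054² · 1.7623548 = 2.1655515 × 10^9.
SE(Ŷ) = √(2.1655515 × 10^9) = 46535.5.

46535.5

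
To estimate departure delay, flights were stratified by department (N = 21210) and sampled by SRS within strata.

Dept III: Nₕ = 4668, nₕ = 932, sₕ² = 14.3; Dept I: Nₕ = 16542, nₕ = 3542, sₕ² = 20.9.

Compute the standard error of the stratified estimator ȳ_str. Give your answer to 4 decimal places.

Var(ȳ_str) = Σₕ Wₕ²(1 − fₕ)sₕ²/nₕ with Wₕ = Nₕ/N, N = 21210.
Dept III: Wₕ = 0.22008487; term = 0.22008487²·(1 − 0.19965724)·14.3/932 = 5.9480759 × 10^-4.
Dept I: Wₕ = 0.77991513; term = 0.77991513²·(1 − 0.21412163)·20.9/3542 = 0.0028206407.
Sum = 0.0034154483.
SE = √(0.0034154483) = 0.0584.

0.0584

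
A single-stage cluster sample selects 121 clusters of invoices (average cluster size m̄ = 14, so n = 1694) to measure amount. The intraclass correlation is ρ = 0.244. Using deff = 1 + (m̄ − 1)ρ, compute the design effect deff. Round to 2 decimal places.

deff = 1 + (14 − 1)·0.244 = 1 + 3.172 = 4.172.

4.17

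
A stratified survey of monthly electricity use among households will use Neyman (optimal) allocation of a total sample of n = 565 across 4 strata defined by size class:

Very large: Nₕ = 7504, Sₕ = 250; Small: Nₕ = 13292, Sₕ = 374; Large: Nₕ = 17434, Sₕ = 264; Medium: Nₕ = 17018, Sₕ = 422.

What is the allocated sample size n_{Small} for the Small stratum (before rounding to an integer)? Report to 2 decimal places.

Neyman allocation: nₕ = n·NₕSₕ / Σⱼ NⱼSⱼ.
Σ NⱼSⱼ = 7504·250 + 13292·374 + 17434·264 + 17018·422 = 1.863138 × 10^7.
n_{Small} = 565·13292·374 / (1.863138 × 10^7) = 150.75.

150.75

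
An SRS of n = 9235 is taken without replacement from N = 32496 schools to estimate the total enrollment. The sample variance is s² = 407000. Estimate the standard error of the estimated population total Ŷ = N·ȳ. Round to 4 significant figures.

182500

Var(Ŷ) = N²·Var(ȳ) = N²·(1 − n/N)·s²/n.
f = 9235/32496 = 0.28418882; Var(ȳ) = 0.71581118·407000/9235 = 31.546849.
Var(Ŷ) = 32496² · 31.546849 = 3.3313158 × 10^10.
SE(Ŷ) = √(3.3313158 × 10^10) = 182500.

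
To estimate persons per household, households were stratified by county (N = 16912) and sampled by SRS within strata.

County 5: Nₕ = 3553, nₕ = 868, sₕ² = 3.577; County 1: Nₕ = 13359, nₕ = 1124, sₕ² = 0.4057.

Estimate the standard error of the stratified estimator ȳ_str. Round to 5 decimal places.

Var(ȳ_str) = Σₕ Wₕ²(1 − fₕ)sₕ²/nₕ with Wₕ = Nₕ/N, N = 16912.
County 5: Wₕ = 0.21008751; term = 0.21008751²·(1 − 0.24430059)·3.577/868 = 1.3745127 × 10^-4.
County 1: Wₕ = 0.78991249; term = 0.78991249²·(1 − 0.08413803)·0.4057/1124 = 2.0626554 × 10^-4.
Sum = 3.4371681 × 10^-4.
SE = √(3.4371681 × 10^-4) = 0.01854.

0.01854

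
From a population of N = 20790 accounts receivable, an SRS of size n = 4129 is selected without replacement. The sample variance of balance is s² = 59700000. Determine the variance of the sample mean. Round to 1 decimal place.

Under SRS without replacement, Var(ȳ) = (1 − f)·s²/n with f = n/N = 4129/20790 = 0.19860510.
Var(ȳ) = (1 − 0.19860510)·59700000/4129 = 0.80139490·14458.707 = 11587.134.

11587.1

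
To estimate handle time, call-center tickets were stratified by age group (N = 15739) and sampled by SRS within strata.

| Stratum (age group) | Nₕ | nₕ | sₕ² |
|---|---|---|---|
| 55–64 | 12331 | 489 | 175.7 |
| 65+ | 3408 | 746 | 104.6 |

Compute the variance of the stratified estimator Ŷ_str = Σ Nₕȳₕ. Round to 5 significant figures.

5.3739 × 10^7

Var(Ŷ_str) = Σₕ Nₕ²(1 − fₕ)sₕ²/nₕ.
55–64: 12331²·(1 − 489/12331)·175.7/489 = 5.2467003 × 10^7.
65+: 3408²·(1 − 746/3408)·104.6/746 = 1.2720392 × 10^6.
Sum = 5.3739042 × 10^7.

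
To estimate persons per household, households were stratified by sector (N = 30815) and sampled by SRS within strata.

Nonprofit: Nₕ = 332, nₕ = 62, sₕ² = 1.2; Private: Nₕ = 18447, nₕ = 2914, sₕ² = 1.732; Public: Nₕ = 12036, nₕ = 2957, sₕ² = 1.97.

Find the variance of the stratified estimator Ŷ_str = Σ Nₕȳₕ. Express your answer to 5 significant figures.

Var(Ŷ_str) = Σₕ Nₕ²(1 − fₕ)sₕ²/nₕ.
Nonprofit: 332²·(1 − 62/332)·1.2/62 = 1734.9677.
Private: 18447²·(1 − 2914/18447)·1.732/2914 = 170309.72.
Public: 12036²·(1 − 2957/12036)·1.97/2957 = 72800.623.
Sum = 244845.31.

244850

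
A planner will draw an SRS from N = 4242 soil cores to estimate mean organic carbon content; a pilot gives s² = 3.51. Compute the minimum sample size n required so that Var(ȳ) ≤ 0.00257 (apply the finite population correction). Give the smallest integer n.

Without fpc, n₀ = s²/D = 3.51/0.00257 = 1365.7588.
With fpc, (1 − n/N)·s²/n ≤ D requires n ≥ n₀/(1 + n₀/N) = 1365.7588/(1 + 1365.7588/4242) = 1033.1309.
Rounding up, n = 1034.

1034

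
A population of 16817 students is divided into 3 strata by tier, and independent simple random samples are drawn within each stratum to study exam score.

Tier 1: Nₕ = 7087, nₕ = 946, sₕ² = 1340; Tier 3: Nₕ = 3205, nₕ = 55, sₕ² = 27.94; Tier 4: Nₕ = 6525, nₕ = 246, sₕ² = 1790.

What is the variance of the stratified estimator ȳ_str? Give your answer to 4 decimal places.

1.2902

Var(ȳ_str) = Σₕ Wₕ²(1 − fₕ)sₕ²/nₕ with Wₕ = Nₕ/N, N = 16817.
Tier 1: Wₕ = 0.42141880; term = 0.42141880²·(1 − 0.13348384)·1340/946 = 0.21798075.
Tier 3: Wₕ = 0.19058096; term = 0.19058096²·(1 − 0.01716069)·27.94/55 = 0.018134486.
Tier 4: Wₕ = 0.38800024; term = 0.38800024²·(1 − 0.03770115)·1790/246 = 1.0541244.
Sum = 1.2902396.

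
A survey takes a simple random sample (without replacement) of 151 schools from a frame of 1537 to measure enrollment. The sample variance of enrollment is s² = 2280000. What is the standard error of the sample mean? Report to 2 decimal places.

116.69

Under SRS without replacement, Var(ȳ) = (1 − f)·s²/n with f = n/N = 151/1537 = 0.09824333.
Var(ȳ) = (1 − 0.09824333)·2280000/151 = 0.90175667·15099.338 = 13615.929.
SE(ȳ) = √(13615.929) = 116.69.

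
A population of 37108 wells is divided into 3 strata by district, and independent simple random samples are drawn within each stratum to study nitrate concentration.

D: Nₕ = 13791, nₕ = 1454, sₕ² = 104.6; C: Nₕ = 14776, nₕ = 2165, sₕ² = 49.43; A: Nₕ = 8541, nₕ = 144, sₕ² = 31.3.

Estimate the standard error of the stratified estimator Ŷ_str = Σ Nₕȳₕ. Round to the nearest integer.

5664

Var(Ŷ_str) = Σₕ Nₕ²(1 − fₕ)sₕ²/nₕ.
D: 13791²·(1 − 1454/13791)·104.6/1454 = 1.2239752 × 10^7.
C: 14776²·(1 − 2165/14776)·49.43/2165 = 4.2544078 × 10^6.
A: 8541²·(1 − 144/8541)·31.3/144 = 1.5588873 × 10^7.
Sum = 3.2083033 × 10^7.
SE = √(3.2083033 × 10^7) = 5664.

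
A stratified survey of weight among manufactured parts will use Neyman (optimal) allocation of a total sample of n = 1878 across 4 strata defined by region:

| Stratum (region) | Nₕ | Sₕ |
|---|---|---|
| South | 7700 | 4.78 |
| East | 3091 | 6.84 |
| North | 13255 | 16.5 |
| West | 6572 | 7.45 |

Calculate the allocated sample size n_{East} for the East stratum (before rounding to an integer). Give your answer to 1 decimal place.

Neyman allocation: nₕ = n·NₕSₕ / Σⱼ NⱼSⱼ.
Σ NⱼSⱼ = 7700·4.78 + 3091·6.84 + 13255·16.5 + 6572·7.45 = 325617.34.
n_{East} = 1878·3091·6.84 / 325617.34 = 121.9.

121.9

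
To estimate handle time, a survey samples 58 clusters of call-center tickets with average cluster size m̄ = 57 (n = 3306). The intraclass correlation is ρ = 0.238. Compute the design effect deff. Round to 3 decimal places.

14.328

deff = 1 + (57 − 1)·0.238 = 1 + 13.328 = 14.328.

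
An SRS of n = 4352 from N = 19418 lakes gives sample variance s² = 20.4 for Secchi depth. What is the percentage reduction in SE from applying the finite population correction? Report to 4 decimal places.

11.9161

f = n/N = 4352/19418 = 0.22412195.
SE_no-fpc = √(s²/n) = 0.06846532; SE_fpc = √((1−f)s²/n) = 0.060306951.
Ratio = √(1−f) = 0.88083940. Reduction = 100·(1 − 0.88083940) = 11.9161%.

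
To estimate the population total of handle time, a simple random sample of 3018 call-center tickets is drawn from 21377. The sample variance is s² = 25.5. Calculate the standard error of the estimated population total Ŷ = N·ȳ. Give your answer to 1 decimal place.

1821.0

Var(Ŷ) = N²·Var(ȳ) = N²·(1 − n/N)·s²/n.
f = 3018/21377 = 0.14117977; Var(ȳ) = 0.85882023·25.5/3018 = 0.0072564333.
Var(Ŷ) = 21377² · 0.0072564333 = 3.3160168 × 10^6.
SE(Ŷ) = √(3.3160168 × 10^6) = 1821.0.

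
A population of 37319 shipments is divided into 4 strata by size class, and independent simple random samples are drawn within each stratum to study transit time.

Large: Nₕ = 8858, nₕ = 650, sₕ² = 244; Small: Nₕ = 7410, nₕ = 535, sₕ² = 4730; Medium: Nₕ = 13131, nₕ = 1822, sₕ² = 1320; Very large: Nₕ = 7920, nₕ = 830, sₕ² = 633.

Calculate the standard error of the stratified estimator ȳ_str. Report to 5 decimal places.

0.67156

Var(ȳ_str) = Σₕ Wₕ²(1 − fₕ)sₕ²/nₕ with Wₕ = Nₕ/N, N = 37319.
Large: Wₕ = 0.23735899; term = 0.23735899²·(1 − 0.07338000)·244/650 = 0.019596996.
Small: Wₕ = 0.19855838; term = 0.19855838²·(1 − 0.07219973)·4730/535 = 0.3233987.
Medium: Wₕ = 0.35185830; term = 0.35185830²·(1 − 0.13875562)·1320/1822 = 0.077248058.
Very large: Wₕ = 0.21222434; term = 0.21222434²·(1 − 0.10479798)·633/830 = 0.030749428.
Sum = 0.45099318.
SE = √(0.45099318) = 0.67156.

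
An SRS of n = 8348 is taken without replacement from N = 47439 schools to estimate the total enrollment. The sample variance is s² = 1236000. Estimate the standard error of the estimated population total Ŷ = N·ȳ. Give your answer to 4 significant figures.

524000

Var(Ŷ) = N²·Var(ȳ) = N²·(1 − n/N)·s²/n.
f = 8348/47439 = 0.17597336; Var(ȳ) = 0.82402664·1236000/8348 = 122.0049.
Var(Ŷ) = 47439² · 122.0049 = 2.7456699 × 10^11.
SE(Ŷ) = √(2.7456699 × 10^11) = 524000.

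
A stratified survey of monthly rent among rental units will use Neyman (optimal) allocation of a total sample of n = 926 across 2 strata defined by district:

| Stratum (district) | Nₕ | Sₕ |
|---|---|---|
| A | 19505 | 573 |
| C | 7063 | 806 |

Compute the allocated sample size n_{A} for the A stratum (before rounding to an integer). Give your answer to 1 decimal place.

Neyman allocation: nₕ = n·NₕSₕ / Σⱼ NⱼSⱼ.
Σ NⱼSⱼ = 19505·573 + 7063·806 = 1.6869143 × 10^7.
n_{A} = 926·19505·573 / (1.6869143 × 10^7) = 613.5.

613.5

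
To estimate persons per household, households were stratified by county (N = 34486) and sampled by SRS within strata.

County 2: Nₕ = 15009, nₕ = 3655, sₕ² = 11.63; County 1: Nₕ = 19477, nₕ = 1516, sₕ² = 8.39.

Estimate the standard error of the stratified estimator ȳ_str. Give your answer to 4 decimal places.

0.0456

Var(ȳ_str) = Σₕ Wₕ²(1 − fₕ)sₕ²/nₕ with Wₕ = Nₕ/N, N = 34486.
County 2: Wₕ = 0.43522009; term = 0.43522009²·(1 − 0.24352055)·11.63/3655 = 4.5593962 × 10^-4.
County 1: Wₕ = 0.56477991; term = 0.56477991²·(1 − 0.07783540)·8.39/1516 = 0.0016279074.
Sum = 0.002083847.
SE = √(0.002083847) = 0.0456.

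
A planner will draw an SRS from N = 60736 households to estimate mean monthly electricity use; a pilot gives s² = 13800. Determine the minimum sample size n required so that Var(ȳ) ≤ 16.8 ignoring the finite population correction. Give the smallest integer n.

822

Without fpc, n₀ = s²/D = 13800/16.8 = 821.4286.
Rounding up, n = 822.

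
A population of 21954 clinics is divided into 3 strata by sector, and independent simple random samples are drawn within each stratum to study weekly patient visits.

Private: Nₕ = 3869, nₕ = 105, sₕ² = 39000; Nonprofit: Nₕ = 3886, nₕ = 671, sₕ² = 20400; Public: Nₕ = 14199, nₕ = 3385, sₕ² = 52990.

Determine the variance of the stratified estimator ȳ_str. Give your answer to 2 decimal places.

17.00

Var(ȳ_str) = Σₕ Wₕ²(1 − fₕ)sₕ²/nₕ with Wₕ = Nₕ/N, N = 21954.
Private: Wₕ = 0.17623212; term = 0.17623212²·(1 − 0.02713880)·39000/105 = 11.222674.
Nonprofit: Wₕ = 0.17700647; term = 0.17700647²·(1 − 0.17267113)·20400/671 = 0.78806874.
Public: Wₕ = 0.64676141; term = 0.64676141²·(1 − 0.23839707)·52990/3385 = 4.9871456.
Sum = 16.997888.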